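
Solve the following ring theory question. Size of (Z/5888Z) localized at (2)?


2-primary part: 5888=2^8*23
Size=2^8=256


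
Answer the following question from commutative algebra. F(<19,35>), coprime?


gcd(19,35)=1 => F=ab-a-b=19*35-19-35=665-54=611


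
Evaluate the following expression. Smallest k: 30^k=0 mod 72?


30^k mod 72:
k=1: 30
k=2: 36
k=3: 0
First zero at k = 3


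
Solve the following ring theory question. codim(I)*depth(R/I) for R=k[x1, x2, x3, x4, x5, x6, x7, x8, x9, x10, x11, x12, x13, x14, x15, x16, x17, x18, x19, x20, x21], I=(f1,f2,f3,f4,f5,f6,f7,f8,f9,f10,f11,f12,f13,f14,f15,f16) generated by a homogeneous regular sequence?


codim=16, depth=dim(R/I)=21-16=5
Product=16*5=80


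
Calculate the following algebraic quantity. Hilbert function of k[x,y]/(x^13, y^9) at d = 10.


k[x,y], I = (x^13, y^9), d = 10
Need i < 13 and d-i < 9.
Range: 2 <= i <= 10.
H(10) = 9


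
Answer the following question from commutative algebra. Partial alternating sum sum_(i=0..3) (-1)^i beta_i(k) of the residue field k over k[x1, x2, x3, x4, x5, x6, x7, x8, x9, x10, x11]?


Koszul resolution: beta_i(k)=C(n,i), n=11
sum_(i=0..p) (-1)^i C(n,i) = (-1)^p C(n-1,p)
(-1)^3*C(10,3) = (-1)^3*120 = -120


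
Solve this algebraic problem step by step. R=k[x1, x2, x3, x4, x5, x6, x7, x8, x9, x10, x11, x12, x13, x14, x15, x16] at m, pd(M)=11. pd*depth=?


pd+depth=16
depth=16-11=5
pd*depth=11*5=55


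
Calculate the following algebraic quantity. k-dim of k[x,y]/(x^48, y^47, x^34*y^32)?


k[x,y]/I, I = (x^48, y^47, x^34*y^32)
Rect: 48x47=2256. Corner: (48-34)x(47-32)=210.
dim = 2256-210 = 2046


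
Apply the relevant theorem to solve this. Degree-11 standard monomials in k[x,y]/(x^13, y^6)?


k[x,y], I = (x^13, y^6), d = 11
Need i < 13 and d-i < 6.
Range: 6 <= i <= 11.
H(11) = 6


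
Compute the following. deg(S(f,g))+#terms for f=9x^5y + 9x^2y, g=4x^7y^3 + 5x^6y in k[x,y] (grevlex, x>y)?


LT(f)=9x^5y, LT(g)=4x^7y^3
lcm(LM)=x^7y^3
S(f,g) (scaled by 36 to clear denominators) = 4x^2y^2*f - 9*g = -45x^6y + 36x^4y^3
2 terms, deg 7.
7+2=9


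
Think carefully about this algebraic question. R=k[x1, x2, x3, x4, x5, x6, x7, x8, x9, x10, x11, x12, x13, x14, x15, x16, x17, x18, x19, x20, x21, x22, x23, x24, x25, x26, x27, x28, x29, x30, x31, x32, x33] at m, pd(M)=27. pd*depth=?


pd+depth=33
depth=33-27=6
pd*depth=27*6=162


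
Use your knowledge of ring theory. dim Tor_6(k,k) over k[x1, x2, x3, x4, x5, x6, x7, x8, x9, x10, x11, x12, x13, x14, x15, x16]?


Koszul: C(n,i)=C(16,6)=8008


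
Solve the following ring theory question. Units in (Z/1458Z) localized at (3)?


Local ring = Z/729Z.
phi(729) = 3^5*(3-1) = 486


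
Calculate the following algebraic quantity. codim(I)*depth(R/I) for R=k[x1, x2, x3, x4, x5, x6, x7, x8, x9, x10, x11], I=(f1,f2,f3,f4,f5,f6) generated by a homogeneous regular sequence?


codim=6, depth=dim(R/I)=11-6=5
Product=6*5=30


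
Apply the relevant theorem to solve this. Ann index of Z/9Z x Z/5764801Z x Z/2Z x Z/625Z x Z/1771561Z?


Exponent = lcm of the cyclic orders; pairwise coprime => product.
3^2*7^8*2^1*5^4*11^6=9*5764801*2*625*1771561=114892837024061250


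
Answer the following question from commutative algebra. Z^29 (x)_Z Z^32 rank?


rank(M(x)N) = rank(M)*rank(N)
29*32 = 928


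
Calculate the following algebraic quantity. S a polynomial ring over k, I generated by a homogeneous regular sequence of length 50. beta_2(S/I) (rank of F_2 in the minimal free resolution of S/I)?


Regular sequence => Koszul complex is the minimal free resolution.
Syz_1 minimally generated by Koszul relations f_i*e_j - f_j*e_i (i<j): mu(Syz_1) = beta_2 = C(m,2) = m(m-1)/2
m=50
50*49/2 = 1225


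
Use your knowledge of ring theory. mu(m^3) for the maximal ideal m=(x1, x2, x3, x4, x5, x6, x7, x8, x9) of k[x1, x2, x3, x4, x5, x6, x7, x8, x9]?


Graded Nakayama: mu(m^d) = dim_k (m^d/m^(d+1)) = #degree-3 monomials in 9 vars
C(n+d-1,d)=C(11,3)=165


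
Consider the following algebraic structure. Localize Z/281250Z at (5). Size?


5-primary part: 281250=5^6*18
Size=5^6=15625


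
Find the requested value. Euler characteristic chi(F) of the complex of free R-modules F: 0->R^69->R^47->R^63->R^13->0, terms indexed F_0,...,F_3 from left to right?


chi = sum (-1)^i * rank:
(-1)^0*69=69
(-1)^1*47=-47
(-1)^2*63=63
(-1)^3*13=-13
chi=72


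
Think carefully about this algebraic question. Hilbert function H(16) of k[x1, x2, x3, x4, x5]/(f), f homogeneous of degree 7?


C(20,4)-C(13,4)=4845-715=4130


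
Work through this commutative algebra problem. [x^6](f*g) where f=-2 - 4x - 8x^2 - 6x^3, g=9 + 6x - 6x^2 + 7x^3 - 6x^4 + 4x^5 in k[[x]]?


[x^6] = sum a_i*b_j, i+j=6
  -4*4=-16
  -8*-6=48
  -6*7=-42
Sum=-10


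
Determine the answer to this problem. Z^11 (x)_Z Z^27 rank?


rank(M(x)N) = rank(M)*rank(N)
11*27 = 297


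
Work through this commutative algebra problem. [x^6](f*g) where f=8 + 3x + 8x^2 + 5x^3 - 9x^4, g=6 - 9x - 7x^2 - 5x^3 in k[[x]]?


[x^6] = sum a_i*b_j, i+j=6
  5*-5=-25
  -9*-7=63
Sum=38


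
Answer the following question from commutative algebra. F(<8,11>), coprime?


gcd(8,11)=1 => F=ab-a-b=8*11-8-11=88-19=69


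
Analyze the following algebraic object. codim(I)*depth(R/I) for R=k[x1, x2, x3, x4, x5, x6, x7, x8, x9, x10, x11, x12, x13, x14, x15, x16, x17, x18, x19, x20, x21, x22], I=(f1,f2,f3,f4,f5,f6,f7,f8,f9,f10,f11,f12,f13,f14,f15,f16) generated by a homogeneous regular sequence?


codim=16, depth=dim(R/I)=22-16=6
Product=16*6=96


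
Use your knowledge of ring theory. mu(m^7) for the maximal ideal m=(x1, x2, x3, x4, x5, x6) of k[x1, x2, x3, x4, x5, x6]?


Graded Nakayama: mu(m^d) = dim_k (m^d/m^(d+1)) = #degree-7 monomials in 6 vars
C(n+d-1,d)=C(12,7)=792


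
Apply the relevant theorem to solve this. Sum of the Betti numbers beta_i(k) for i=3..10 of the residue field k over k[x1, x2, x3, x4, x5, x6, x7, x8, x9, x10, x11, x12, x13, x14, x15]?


Koszul resolution: beta_i(k)=C(n,i), n=15
C(15,3)=455, C(15,4)=1365, C(15,5)=3003, C(15,6)=5005, C(15,7)=6435, C(15,8)=6435, C(15,9)=5005, C(15,10)=3003
Sum=30706


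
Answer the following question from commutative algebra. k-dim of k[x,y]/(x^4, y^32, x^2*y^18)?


k[x,y]/I, I = (x^4, y^32, x^2*y^18)
Rect: 4x32=128. Corner: (4-2)x(32-18)=28.
dim = 128-28 = 100


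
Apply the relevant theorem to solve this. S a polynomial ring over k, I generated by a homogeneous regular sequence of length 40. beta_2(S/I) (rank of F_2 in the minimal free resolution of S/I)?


Regular sequence => Koszul complex is the minimal free resolution.
Syz_1 minimally generated by Koszul relations f_i*e_j - f_j*e_i (i<j): mu(Syz_1) = beta_2 = C(m,2) = m(m-1)/2
m=40
40*39/2 = 780


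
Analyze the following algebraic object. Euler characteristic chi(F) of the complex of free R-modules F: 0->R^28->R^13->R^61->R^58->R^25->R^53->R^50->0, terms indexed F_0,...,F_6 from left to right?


chi = sum (-1)^i * rank:
(-1)^0*28=28
(-1)^1*13=-13
(-1)^2*61=61
(-1)^3*58=-58
(-1)^4*25=25
(-1)^5*53=-53
(-1)^6*50=50
chi=40


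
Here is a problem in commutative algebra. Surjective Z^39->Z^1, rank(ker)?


rank(ker) = 39-1 = 38


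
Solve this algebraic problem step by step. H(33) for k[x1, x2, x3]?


C(d+n-1,n-1)=C(35,2)=595


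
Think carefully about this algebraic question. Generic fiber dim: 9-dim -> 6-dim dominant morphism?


dim(fiber)=dim(X)-dim(Y)=9-6=3


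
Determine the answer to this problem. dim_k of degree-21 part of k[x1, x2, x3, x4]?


C(d+n-1,n-1)=C(24,3)=2024


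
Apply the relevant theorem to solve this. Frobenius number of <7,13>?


gcd(7,13)=1 => F=ab-a-b=7*13-7-13=91-20=71


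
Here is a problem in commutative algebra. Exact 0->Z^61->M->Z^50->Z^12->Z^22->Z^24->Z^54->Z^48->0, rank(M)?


Alt sum=0:
(-1)^0*61 + (-1)^1*? + (-1)^2*50 + (-1)^3*12 + (-1)^4*22 + (-1)^5*24 + (-1)^6*54 + (-1)^7*48=0
rank(M)=103


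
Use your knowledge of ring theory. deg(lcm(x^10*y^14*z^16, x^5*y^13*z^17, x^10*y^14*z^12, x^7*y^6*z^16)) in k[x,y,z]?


lcm = componentwise max:
x: max(10,5,10,7)=10
y: max(14,13,14,6)=14
z: max(16,17,12,16)=17
Total=10+14+17=41


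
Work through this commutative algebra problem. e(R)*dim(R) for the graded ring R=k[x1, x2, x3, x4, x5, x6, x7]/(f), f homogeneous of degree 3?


e(R)=deg(f)=3, dim(R)=7-1=6
e*dim=3*6=18


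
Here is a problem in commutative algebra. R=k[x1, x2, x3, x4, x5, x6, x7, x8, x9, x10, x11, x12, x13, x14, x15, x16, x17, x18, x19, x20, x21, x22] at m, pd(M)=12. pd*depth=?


pd+depth=22
depth=22-12=10
pd*depth=12*10=120


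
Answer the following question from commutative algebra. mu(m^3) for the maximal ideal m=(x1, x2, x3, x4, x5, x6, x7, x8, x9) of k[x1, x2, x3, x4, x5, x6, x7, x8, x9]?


Graded Nakayama: mu(m^d) = dim_k (m^d/m^(d+1)) = #degree-3 monomials in 9 vars
C(n+d-1,d)=C(11,3)=165


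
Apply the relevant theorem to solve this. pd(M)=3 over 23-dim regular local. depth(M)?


pd+depth=depth(R)=23
depth=23-3=20


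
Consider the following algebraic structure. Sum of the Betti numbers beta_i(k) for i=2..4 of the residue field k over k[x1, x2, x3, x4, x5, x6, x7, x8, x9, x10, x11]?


Koszul resolution: beta_i(k)=C(n,i), n=11
C(11,2)=55, C(11,3)=165, C(11,4)=330
Sum=550


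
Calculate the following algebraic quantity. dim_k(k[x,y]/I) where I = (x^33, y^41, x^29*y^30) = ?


k[x,y]/I, I = (x^33, y^41, x^29*y^30)
Rect: 33x41=1353. Corner: (33-29)x(41-30)=44.
dim = 1353-44 = 1309


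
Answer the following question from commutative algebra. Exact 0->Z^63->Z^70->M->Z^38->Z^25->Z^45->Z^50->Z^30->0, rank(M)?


Alt sum=0:
(-1)^0*63 + (-1)^1*70 + (-1)^2*? + (-1)^3*38 + (-1)^4*25 + (-1)^5*45 + (-1)^6*50 + (-1)^7*30=0
rank(M)=45


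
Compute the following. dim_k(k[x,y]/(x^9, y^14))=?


Basis: x^i*y^j, i<9, j<14
9*14=126


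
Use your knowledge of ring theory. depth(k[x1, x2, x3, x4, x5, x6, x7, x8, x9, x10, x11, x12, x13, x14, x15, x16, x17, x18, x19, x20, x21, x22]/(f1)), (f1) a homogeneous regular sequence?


depth(R)=22
depth(R/I)=22-1=21


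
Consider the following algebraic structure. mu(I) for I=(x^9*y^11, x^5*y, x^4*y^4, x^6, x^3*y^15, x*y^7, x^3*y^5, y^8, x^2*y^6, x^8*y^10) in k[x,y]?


Remove redundant (divisible by others).
x^8*y^10 redundant.
x^9*y^11 redundant.
x^3*y^15 redundant.
Min: x^6, x^5*y, x^4*y^4, x^3*y^5, x^2*y^6, x*y^7, y^8
Count=7


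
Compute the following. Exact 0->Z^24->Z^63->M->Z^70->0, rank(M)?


Alt sum=0:
(-1)^0*24 + (-1)^1*63 + (-1)^2*? + (-1)^3*70=0
rank(M)=109


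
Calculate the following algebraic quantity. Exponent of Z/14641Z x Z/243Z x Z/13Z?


Exponent = lcm of the cyclic orders; pairwise coprime => product.
11^4*3^5*13^1=14641*243*13=46250919


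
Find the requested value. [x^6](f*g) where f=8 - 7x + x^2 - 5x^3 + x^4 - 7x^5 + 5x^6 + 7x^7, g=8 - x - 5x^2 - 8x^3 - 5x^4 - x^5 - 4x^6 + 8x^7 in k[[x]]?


[x^6] = sum a_i*b_j, i+j=6
  8*-4=-32
  -7*-1=7
  1*-5=-5
  -5*-8=40
  1*-5=-5
  -7*-1=7
  5*8=40
Sum=52


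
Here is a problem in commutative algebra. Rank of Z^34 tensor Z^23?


rank(M(x)N) = rank(M)*rank(N)
34*23 = 782


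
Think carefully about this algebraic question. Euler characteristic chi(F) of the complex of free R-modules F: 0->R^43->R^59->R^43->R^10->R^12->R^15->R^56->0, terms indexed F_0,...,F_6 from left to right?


chi = sum (-1)^i * rank:
(-1)^0*43=43
(-1)^1*59=-59
(-1)^2*43=43
(-1)^3*10=-10
(-1)^4*12=12
(-1)^5*15=-15
(-1)^6*56=56
chi=70


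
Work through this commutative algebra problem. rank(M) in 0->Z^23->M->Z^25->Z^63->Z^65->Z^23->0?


Alt sum=0:
(-1)^0*23 + (-1)^1*? + (-1)^2*25 + (-1)^3*63 + (-1)^4*65 + (-1)^5*23=0
rank(M)=27


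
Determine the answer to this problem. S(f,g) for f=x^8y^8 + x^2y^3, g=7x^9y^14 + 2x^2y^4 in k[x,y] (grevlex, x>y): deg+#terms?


LT(f)=x^8y^8, LT(g)=7x^9y^14
lcm(LM)=x^9y^14
S(f,g) (scaled by 7 to clear denominators) = 7xy^6*f - 1*g = 7x^3y^9 - 2x^2y^4
2 terms, deg 12.
12+2=14


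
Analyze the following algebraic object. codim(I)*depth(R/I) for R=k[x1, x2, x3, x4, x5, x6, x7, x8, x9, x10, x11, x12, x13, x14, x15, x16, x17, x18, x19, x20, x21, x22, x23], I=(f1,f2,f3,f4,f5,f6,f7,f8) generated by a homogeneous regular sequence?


codim=8, depth=dim(R/I)=23-8=15
Product=8*15=120


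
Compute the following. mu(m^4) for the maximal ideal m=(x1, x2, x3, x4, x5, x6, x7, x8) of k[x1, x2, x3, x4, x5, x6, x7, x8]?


Graded Nakayama: mu(m^d) = dim_k (m^d/m^(d+1)) = #degree-4 monomials in 8 vars
C(n+d-1,d)=C(11,4)=330


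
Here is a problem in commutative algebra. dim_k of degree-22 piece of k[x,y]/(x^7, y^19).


k[x,y], I = (x^7, y^19), d = 22
Need i < 7 and d-i < 19.
Range: 4 <= i <= 6.
H(22) = 3


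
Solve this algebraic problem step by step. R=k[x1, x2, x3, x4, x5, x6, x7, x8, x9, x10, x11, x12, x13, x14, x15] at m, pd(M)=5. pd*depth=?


pd+depth=15
depth=15-5=10
pd*depth=5*10=50


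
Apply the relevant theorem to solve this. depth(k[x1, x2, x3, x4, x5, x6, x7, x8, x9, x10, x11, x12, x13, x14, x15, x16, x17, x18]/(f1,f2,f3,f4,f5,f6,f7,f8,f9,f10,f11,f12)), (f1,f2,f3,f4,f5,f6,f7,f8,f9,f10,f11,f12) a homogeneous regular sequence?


depth(R)=18
depth(R/I)=18-12=6


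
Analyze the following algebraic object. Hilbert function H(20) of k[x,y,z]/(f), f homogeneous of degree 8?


C(22,2)-C(14,2)=231-91=140


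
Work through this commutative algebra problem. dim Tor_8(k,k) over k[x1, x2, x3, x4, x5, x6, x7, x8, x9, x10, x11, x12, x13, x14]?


Koszul: C(n,i)=C(14,8)=3003


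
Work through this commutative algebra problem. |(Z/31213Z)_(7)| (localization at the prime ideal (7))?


7-primary part: 31213=7^4*13
Size=7^4=2401


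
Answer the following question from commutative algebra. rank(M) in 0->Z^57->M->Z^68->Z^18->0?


Alt sum=0:
(-1)^0*57 + (-1)^1*? + (-1)^2*68 + (-1)^3*18=0
rank(M)=107


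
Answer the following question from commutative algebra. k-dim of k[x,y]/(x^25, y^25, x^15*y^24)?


k[x,y]/I, I = (x^25, y^25, x^15*y^24)
Rect: 25x25=625. Corner: (25-15)x(25-24)=10.
dim = 625-10 = 615


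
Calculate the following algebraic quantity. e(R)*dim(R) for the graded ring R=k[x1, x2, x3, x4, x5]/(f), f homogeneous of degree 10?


e(R)=deg(f)=10, dim(R)=5-1=4
e*dim=10*4=40


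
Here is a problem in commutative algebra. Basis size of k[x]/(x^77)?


Basis: 1,x,...,x^76
dim=77


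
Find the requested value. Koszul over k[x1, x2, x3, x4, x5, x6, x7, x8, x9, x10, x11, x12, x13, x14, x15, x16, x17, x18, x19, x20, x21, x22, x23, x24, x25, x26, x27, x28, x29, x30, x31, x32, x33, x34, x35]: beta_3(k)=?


C(n,i)=C(35,3)=6545


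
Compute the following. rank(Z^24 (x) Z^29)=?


rank(M(x)N) = rank(M)*rank(N)
24*29 = 696


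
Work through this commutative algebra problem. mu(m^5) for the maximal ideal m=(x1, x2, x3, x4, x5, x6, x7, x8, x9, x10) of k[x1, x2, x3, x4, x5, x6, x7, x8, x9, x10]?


Graded Nakayama: mu(m^d) = dim_k (m^d/m^(d+1)) = #degree-5 monomials in 10 vars
C(n+d-1,d)=C(14,5)=2002


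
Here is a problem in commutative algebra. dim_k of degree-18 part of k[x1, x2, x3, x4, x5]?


C(d+n-1,n-1)=C(22,4)=7315


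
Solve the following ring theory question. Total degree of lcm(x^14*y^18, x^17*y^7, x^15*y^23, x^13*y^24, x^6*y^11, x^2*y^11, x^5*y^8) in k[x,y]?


lcm = componentwise max:
x: max(14,17,15,13,6,2,5)=17
y: max(18,7,23,24,11,11,8)=24
Total=17+24=41


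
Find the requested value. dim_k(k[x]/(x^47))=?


Basis: 1,x,...,x^46
dim=47


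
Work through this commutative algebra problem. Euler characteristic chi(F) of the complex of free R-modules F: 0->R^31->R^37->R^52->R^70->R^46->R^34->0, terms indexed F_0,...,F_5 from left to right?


chi = sum (-1)^i * rank:
(-1)^0*31=31
(-1)^1*37=-37
(-1)^2*52=52
(-1)^3*70=-70
(-1)^4*46=46
(-1)^5*34=-34
chi=-12


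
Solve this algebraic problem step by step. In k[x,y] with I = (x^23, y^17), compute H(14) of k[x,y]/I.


k[x,y], I = (x^23, y^17), d = 14
Need i < 23 and d-i < 17.
Range: 0 <= i <= 14.
H(14) = 15


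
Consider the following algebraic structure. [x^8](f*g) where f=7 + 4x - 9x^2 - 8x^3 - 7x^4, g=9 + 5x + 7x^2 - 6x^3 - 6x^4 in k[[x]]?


[x^8] = sum a_i*b_j, i+j=8
  -7*-6=42
Sum=42


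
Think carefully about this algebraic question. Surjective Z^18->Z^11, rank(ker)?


rank(ker) = 18-11 = 7


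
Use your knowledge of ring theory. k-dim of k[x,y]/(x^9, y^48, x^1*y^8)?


k[x,y]/I, I = (x^9, y^48, x^1*y^8)
Rect: 9x48=432. Corner: (9-1)x(48-8)=320.
dim = 432-320 = 112


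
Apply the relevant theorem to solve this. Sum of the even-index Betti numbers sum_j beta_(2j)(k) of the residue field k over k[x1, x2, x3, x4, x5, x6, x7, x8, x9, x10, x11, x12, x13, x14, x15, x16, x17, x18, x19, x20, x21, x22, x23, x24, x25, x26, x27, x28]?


Koszul resolution: beta_i(k)=C(n,i), n=28
sum_even C(28,i) = 2^(n-1) = 2^27 = 134217728


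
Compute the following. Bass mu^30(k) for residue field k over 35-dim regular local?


C(n,i)=C(35,30)=324632


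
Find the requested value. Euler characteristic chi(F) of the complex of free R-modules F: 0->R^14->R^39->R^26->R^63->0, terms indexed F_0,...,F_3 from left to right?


chi = sum (-1)^i * rank:
(-1)^0*14=14
(-1)^1*39=-39
(-1)^2*26=26
(-1)^3*63=-63
chi=-62


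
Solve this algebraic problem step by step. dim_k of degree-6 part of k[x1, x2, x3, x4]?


C(d+n-1,n-1)=C(9,3)=84


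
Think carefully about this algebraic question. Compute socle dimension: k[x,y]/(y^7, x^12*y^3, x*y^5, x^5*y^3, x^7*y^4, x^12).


Socle = ann(m) = span of standard monomials u with x*u, y*u in I (staircase corners).
Redundant generators: x^7*y^4, x^12*y^3
Minimal generators: x^12, x^5*y^3, x*y^5, y^7
Corners: y^6, x^4y^4, x^11y^2
Socle dim=3


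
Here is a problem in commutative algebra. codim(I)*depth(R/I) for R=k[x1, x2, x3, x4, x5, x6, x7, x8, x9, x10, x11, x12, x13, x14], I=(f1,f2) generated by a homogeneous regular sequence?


codim=2, depth=dim(R/I)=14-2=12
Product=2*12=24


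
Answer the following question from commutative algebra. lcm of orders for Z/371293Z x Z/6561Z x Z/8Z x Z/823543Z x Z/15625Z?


Exponent = lcm of the cyclic orders; pairwise coprime => product.
13^5*3^8*2^3*7^7*5^6=371293*6561*8*823543*15625=250774337870067375000


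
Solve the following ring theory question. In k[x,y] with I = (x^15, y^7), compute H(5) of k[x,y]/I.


k[x,y], I = (x^15, y^7), d = 5
Need i < 15 and d-i < 7.
Range: 0 <= i <= 5.
H(5) = 6


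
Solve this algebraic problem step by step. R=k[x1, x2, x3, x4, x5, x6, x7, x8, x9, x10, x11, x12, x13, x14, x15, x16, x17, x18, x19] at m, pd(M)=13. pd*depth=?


pd+depth=19
depth=19-13=6
pd*depth=13*6=78


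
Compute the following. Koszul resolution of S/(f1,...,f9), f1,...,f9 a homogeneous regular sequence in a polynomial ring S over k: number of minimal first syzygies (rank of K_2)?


Regular sequence => Koszul complex is the minimal free resolution.
Syz_1 minimally generated by Koszul relations f_i*e_j - f_j*e_i (i<j): mu(Syz_1) = beta_2 = C(m,2) = m(m-1)/2
m=9
9*8/2 = 36


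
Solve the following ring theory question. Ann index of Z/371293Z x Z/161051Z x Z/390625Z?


Exponent = lcm of the cyclic orders; pairwise coprime => product.
13^5*11^5*5^8=371293*161051*390625=23358245680859375


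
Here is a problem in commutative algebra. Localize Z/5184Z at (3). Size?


3-primary part: 5184=3^4*64
Size=3^4=81


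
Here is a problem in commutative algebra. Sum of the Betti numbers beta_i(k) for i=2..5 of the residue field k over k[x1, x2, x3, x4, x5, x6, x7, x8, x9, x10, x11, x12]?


Koszul resolution: beta_i(k)=C(n,i), n=12
C(12,2)=66, C(12,3)=220, C(12,4)=495, C(12,5)=792
Sum=1573


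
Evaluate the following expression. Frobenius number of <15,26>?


gcd(15,26)=1 => F=ab-a-b=15*26-15-26=390-41=349


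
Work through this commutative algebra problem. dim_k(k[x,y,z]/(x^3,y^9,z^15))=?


Basis: x^iy^jz^k, i<3,j<9,k<15
3*9*15=405


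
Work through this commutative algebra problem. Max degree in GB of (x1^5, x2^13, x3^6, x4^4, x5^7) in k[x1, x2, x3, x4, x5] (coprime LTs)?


Pure powers, coprime LTs => already GB.
Degrees: 5, 13, 6, 4, 7
Max=13


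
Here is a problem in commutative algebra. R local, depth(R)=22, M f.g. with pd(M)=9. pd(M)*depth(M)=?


pd+depth=22
depth=22-9=13
pd*depth=9*13=117


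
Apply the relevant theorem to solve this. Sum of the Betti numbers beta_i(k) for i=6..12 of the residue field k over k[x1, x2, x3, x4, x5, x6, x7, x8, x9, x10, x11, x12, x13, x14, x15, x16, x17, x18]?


Koszul resolution: beta_i(k)=C(n,i), n=18
C(18,6)=18564, C(18,7)=31824, C(18,8)=43758, C(18,9)=48620, C(18,10)=43758, C(18,11)=31824, C(18,12)=18564
Sum=236912


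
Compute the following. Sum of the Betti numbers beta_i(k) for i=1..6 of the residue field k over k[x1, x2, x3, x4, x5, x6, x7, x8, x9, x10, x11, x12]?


Koszul resolution: beta_i(k)=C(n,i), n=12
C(12,1)=12, C(12,2)=66, C(12,3)=220, C(12,4)=495, C(12,5)=792, C(12,6)=924
Sum=2509


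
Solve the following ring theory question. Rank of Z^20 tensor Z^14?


rank(M(x)N) = rank(M)*rank(N)
20*14 = 280


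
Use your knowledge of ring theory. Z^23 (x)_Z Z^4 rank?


rank(M(x)N) = rank(M)*rank(N)
23*4 = 92


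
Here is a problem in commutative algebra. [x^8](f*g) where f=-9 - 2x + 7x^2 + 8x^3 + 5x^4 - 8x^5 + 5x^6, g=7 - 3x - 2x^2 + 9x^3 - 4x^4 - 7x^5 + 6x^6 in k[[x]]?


[x^8] = sum a_i*b_j, i+j=8
  7*6=42
  8*-7=-56
  5*-4=-20
  -8*9=-72
  5*-2=-10
Sum=-116


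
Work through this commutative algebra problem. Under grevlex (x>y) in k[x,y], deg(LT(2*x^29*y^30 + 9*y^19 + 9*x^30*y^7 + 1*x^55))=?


LT: 2*x^29*y^30
deg_x=29, deg_y=30
Total=29+30=59


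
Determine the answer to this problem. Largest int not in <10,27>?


gcd(10,27)=1 => F=ab-a-b=10*27-10-27=270-37=233


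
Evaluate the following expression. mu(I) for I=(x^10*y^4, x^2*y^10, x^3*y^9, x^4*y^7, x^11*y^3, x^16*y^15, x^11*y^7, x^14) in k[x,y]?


Remove redundant (divisible by others).
x^11*y^7 redundant.
x^16*y^15 redundant.
Min: x^14, x^11*y^3, x^10*y^4, x^4*y^7, x^3*y^9, x^2*y^10
Count=6


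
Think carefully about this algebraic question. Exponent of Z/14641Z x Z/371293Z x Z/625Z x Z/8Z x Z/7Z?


Exponent = lcm of the cyclic orders; pairwise coprime => product.
11^4*13^5*5^4*2^3*7^1=14641*371293*625*8*7=190263528455000


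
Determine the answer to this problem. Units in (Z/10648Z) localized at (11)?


Local ring = Z/1331Z.
phi(1331) = 11^2*(11-1) = 1210


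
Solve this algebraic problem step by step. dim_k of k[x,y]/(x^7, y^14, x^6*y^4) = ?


k[x,y]/I, I = (x^7, y^14, x^6*y^4)
Rect: 7x14=98. Corner: (7-6)x(14-4)=10.
dim = 98-10 = 88


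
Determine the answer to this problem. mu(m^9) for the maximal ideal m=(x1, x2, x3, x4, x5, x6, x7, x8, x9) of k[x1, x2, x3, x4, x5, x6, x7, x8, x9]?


Graded Nakayama: mu(m^d) = dim_k (m^d/m^(d+1)) = #degree-9 monomials in 9 vars
C(n+d-1,d)=C(17,9)=24310


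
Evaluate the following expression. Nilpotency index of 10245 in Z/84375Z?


10245^k mod 84375:
k=1: 10245
k=2: 81900
k=3: 40500
k=4: 50625
k=5: 0
First zero at k = 5


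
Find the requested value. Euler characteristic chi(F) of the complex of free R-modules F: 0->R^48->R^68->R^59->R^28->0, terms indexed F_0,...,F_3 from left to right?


chi = sum (-1)^i * rank:
(-1)^0*48=48
(-1)^1*68=-68
(-1)^2*59=59
(-1)^3*28=-28
chi=11


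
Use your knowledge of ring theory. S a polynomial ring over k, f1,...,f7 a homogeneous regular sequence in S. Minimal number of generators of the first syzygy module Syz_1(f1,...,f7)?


Regular sequence => Koszul complex is the minimal free resolution.
Syz_1 minimally generated by Koszul relations f_i*e_j - f_j*e_i (i<j): mu(Syz_1) = beta_2 = C(m,2) = m(m-1)/2
m=7
7*6/2 = 21


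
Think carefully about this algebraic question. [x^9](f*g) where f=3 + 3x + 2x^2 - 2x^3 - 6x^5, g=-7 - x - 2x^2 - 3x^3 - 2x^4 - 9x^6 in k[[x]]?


[x^9] = sum a_i*b_j, i+j=9
  -2*-9=18
  -6*-2=12
Sum=30


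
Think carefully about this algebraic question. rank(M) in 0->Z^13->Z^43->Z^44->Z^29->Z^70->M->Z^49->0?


Alt sum=0:
(-1)^0*13 + (-1)^1*43 + (-1)^2*44 + (-1)^3*29 + (-1)^4*70 + (-1)^5*? + (-1)^6*49=0
rank(M)=104


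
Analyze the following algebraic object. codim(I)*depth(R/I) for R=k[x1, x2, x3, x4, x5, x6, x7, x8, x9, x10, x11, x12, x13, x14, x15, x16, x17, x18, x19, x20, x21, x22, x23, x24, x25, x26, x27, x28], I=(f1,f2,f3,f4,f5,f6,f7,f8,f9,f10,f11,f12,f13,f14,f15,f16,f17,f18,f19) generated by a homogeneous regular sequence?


codim=19, depth=dim(R/I)=28-19=9
Product=19*9=171


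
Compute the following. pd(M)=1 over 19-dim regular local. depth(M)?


pd+depth=depth(R)=19
depth=19-1=18


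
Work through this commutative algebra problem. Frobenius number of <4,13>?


gcd(4,13)=1 => F=ab-a-b=4*13-4-13=52-17=35


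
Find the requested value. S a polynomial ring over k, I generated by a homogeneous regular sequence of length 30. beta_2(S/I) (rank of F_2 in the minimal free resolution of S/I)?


Regular sequence => Koszul complex is the minimal free resolution.
Syz_1 minimally generated by Koszul relations f_i*e_j - f_j*e_i (i<j): mu(Syz_1) = beta_2 = C(m,2) = m(m-1)/2
m=30
30*29/2 = 435


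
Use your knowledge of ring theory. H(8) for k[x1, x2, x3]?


C(d+n-1,n-1)=C(10,2)=45


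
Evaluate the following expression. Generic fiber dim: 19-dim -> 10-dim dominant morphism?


dim(fiber)=dim(X)-dim(Y)=19-10=9


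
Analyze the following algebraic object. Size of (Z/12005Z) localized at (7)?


7-primary part: 12005=7^4*5
Size=7^4=2401


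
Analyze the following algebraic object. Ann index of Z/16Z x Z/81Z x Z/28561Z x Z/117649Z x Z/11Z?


Exponent = lcm of the cyclic orders; pairwise coprime => product.
2^4*3^4*13^4*7^6*11^1=16*81*28561*117649*11=47902627556784


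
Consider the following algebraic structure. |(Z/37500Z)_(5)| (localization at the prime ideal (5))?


5-primary part: 37500=5^5*12
Size=5^5=3125


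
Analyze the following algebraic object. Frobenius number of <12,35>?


gcd(12,35)=1 => F=ab-a-b=12*35-12-35=420-47=373


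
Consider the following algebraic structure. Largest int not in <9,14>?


gcd(9,14)=1 => F=ab-a-b=9*14-9-14=126-23=103


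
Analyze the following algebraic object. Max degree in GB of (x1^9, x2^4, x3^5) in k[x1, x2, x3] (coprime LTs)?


Pure powers, coprime LTs => already GB.
Degrees: 9, 4, 5
Max=9


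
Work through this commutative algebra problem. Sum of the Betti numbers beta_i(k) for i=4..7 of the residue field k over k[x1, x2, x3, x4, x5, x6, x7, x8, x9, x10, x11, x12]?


Koszul resolution: beta_i(k)=C(n,i), n=12
C(12,4)=495, C(12,5)=792, C(12,6)=924, C(12,7)=792
Sum=3003


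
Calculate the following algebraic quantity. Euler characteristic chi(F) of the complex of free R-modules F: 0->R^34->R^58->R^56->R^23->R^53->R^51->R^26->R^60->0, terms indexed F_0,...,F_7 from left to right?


chi = sum (-1)^i * rank:
(-1)^0*34=34
(-1)^1*58=-58
(-1)^2*56=56
(-1)^3*23=-23
(-1)^4*53=53
(-1)^5*51=-51
(-1)^6*26=26
(-1)^7*60=-60
chi=-23


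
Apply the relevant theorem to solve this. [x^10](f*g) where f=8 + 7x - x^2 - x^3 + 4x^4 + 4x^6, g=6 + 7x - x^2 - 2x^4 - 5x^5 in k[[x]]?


[x^10] = sum a_i*b_j, i+j=10
  4*-2=-8
Sum=-8


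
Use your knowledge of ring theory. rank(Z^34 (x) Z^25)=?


rank(M(x)N) = rank(M)*rank(N)
34*25 = 850


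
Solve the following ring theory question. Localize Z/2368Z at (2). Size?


2-primary part: 2368=2^6*37
Size=2^6=64


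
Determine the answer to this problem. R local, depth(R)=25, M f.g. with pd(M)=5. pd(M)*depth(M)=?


pd+depth=25
depth=25-5=20
pd*depth=5*20=100


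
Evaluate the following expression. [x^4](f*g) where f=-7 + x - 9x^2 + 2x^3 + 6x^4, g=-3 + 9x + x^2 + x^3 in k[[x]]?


[x^4] = sum a_i*b_j, i+j=4
  1*1=1
  -9*1=-9
  2*9=18
  6*-3=-18
Sum=-8


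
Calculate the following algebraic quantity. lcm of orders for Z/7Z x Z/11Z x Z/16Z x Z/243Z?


Exponent = lcm of the cyclic orders; pairwise coprime => product.
7^1*11^1*2^4*3^5=7*11*16*243=299376


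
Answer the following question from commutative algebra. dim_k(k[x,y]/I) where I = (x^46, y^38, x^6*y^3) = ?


k[x,y]/I, I = (x^46, y^38, x^6*y^3)
Rect: 46x38=1748. Corner: (46-6)x(38-3)=1400.
dim = 1748-1400 = 348


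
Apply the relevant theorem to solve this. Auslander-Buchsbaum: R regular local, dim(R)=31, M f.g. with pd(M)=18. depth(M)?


pd+depth=depth(R)=31
depth=31-18=13


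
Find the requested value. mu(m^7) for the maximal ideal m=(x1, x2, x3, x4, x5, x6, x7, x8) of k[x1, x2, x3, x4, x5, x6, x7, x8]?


Graded Nakayama: mu(m^d) = dim_k (m^d/m^(d+1)) = #degree-7 monomials in 8 vars
C(n+d-1,d)=C(14,7)=3432


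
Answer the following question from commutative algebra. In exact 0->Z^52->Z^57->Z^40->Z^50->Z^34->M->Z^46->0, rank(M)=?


Alt sum=0:
(-1)^0*52 + (-1)^1*57 + (-1)^2*40 + (-1)^3*50 + (-1)^4*34 + (-1)^5*? + (-1)^6*46=0
rank(M)=65


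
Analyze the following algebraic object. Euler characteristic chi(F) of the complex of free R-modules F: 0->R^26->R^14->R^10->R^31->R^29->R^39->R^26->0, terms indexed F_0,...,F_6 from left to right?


chi = sum (-1)^i * rank:
(-1)^0*26=26
(-1)^1*14=-14
(-1)^2*10=10
(-1)^3*31=-31
(-1)^4*29=29
(-1)^5*39=-39
(-1)^6*26=26
chi=7


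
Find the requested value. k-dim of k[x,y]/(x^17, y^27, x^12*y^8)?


k[x,y]/I, I = (x^17, y^27, x^12*y^8)
Rect: 17x27=459. Corner: (17-12)x(27-8)=95.
dim = 459-95 = 364


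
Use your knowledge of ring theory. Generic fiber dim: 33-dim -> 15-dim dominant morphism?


dim(fiber)=dim(X)-dim(Y)=33-15=18


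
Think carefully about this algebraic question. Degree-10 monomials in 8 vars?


C(d+n-1,n-1)=C(17,7)=19448


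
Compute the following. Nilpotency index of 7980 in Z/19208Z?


7980^k mod 19208:
k=1: 7980
k=2: 5880
k=3: 16464
k=4: 0
First zero at k = 4


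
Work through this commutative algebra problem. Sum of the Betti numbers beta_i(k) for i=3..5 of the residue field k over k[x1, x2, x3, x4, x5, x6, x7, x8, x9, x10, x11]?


Koszul resolution: beta_i(k)=C(n,i), n=11
C(11,3)=165, C(11,4)=330, C(11,5)=462
Sum=957


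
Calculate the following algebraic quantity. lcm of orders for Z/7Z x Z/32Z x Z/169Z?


Exponent = lcm of the cyclic orders; pairwise coprime => product.
7^1*2^5*13^2=7*32*169=37856


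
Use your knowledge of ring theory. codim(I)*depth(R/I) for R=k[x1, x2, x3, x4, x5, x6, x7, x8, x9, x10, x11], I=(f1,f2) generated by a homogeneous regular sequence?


codim=2, depth=dim(R/I)=11-2=9
Product=2*9=18


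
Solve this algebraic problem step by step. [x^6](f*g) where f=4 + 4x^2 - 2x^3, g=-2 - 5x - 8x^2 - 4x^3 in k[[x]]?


[x^6] = sum a_i*b_j, i+j=6
  -2*-4=8
Sum=8


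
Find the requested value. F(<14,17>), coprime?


gcd(14,17)=1 => F=ab-a-b=14*17-14-17=238-31=207


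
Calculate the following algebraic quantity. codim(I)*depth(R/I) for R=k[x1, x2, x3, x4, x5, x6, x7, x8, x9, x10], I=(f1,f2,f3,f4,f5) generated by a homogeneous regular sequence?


codim=5, depth=dim(R/I)=10-5=5
Product=5*5=25


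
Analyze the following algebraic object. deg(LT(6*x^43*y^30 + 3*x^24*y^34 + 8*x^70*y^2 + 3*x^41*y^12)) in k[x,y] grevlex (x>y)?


LT: 6*x^43*y^30
deg_x=43, deg_y=30
Total=43+30=73


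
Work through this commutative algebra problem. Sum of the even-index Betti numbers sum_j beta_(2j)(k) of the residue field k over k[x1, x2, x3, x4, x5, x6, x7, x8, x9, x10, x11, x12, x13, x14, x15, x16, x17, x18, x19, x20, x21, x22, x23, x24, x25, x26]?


Koszul resolution: beta_i(k)=C(n,i), n=26
sum_even C(26,i) = 2^(n-1) = 2^25 = 33554432


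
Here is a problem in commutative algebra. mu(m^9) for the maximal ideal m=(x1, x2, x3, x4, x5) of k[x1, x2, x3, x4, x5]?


Graded Nakayama: mu(m^d) = dim_k (m^d/m^(d+1)) = #degree-9 monomials in 5 vars
C(n+d-1,d)=C(13,9)=715


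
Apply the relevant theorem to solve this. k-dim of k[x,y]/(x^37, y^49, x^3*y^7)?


k[x,y]/I, I = (x^37, y^49, x^3*y^7)
Rect: 37x49=1813. Corner: (37-3)x(49-7)=1428.
dim = 1813-1428 = 385


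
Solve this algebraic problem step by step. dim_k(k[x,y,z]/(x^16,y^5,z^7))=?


Basis: x^iy^jz^k, i<16,j<5,k<7
16*5*7=560


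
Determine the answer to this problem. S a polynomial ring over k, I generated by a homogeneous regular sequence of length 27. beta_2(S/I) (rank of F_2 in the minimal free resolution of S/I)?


Regular sequence => Koszul complex is the minimal free resolution.
Syz_1 minimally generated by Koszul relations f_i*e_j - f_j*e_i (i<j): mu(Syz_1) = beta_2 = C(m,2) = m(m-1)/2
m=27
27*26/2 = 351


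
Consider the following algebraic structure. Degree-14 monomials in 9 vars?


C(d+n-1,n-1)=C(22,8)=319770


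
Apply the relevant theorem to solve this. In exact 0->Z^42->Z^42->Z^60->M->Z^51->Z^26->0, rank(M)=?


Alt sum=0:
(-1)^0*42 + (-1)^1*42 + (-1)^2*60 + (-1)^3*? + (-1)^4*51 + (-1)^5*26=0
rank(M)=85


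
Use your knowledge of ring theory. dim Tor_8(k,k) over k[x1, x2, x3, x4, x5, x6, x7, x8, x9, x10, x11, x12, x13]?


Koszul: C(n,i)=C(13,8)=1287


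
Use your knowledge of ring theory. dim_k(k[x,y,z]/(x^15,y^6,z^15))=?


Basis: x^iy^jz^k, i<15,j<6,k<15
15*6*15=1350


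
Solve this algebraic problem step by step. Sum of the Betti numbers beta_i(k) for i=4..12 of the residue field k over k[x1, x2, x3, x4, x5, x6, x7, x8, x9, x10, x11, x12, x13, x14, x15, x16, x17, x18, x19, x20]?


Koszul resolution: beta_i(k)=C(n,i), n=20
C(20,4)=4845, C(20,5)=15504, C(20,6)=38760, C(20,7)=77520, C(20,8)=125970, C(20,9)=167960, C(20,10)=184756, C(20,11)=167960, C(20,12)=125970
Sum=909245


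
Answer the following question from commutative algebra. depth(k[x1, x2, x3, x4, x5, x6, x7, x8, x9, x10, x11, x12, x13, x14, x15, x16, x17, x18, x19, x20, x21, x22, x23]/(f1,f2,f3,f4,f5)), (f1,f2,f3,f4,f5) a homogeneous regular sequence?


depth(R)=23
depth(R/I)=23-5=18


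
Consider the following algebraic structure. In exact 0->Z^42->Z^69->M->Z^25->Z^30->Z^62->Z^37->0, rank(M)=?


Alt sum=0:
(-1)^0*42 + (-1)^1*69 + (-1)^2*? + (-1)^3*25 + (-1)^4*30 + (-1)^5*62 + (-1)^6*37=0
rank(M)=47


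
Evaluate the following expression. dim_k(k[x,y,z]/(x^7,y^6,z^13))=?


Basis: x^iy^jz^k, i<7,j<6,k<13
7*6*13=546


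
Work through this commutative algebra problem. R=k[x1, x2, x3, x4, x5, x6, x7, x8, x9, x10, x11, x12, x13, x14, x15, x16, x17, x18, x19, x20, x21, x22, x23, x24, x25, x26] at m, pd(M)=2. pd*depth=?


pd+depth=26
depth=26-2=24
pd*depth=2*24=48


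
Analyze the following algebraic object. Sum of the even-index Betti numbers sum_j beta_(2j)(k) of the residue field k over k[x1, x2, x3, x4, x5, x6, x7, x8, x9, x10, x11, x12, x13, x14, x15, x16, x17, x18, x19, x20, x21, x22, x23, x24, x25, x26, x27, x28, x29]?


Koszul resolution: beta_i(k)=C(n,i), n=29
sum_even C(29,i) = 2^(n-1) = 2^28 = 268435456


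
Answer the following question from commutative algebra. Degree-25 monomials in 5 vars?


C(d+n-1,n-1)=C(29,4)=23751


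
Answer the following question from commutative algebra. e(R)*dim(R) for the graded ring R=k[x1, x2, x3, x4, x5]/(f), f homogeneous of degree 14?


e(R)=deg(f)=14, dim(R)=5-1=4
e*dim=14*4=56


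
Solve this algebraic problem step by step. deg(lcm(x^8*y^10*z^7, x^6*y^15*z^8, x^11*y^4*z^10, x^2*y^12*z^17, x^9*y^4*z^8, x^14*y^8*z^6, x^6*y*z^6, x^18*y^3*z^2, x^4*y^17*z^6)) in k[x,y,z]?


lcm = componentwise max:
x: max(8,6,11,2,9,14,6,18,4)=18
y: max(10,15,4,12,4,8,1,3,17)=17
z: max(7,8,10,17,8,6,6,2,6)=17
Total=18+17+17=52


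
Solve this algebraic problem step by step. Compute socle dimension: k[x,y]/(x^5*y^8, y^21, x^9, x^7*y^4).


Socle = ann(m) = span of standard monomials u with x*u, y*u in I (staircase corners).
Minimal generators: x^9, x^7*y^4, x^5*y^8, y^21
Corners: x^4y^20, x^6y^7, x^8y^3
Socle dim=3


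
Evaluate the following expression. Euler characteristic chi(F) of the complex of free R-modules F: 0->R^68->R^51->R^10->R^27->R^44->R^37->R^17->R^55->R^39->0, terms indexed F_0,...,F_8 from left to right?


chi = sum (-1)^i * rank:
(-1)^0*68=68
(-1)^1*51=-51
(-1)^2*10=10
(-1)^3*27=-27
(-1)^4*44=44
(-1)^5*37=-37
(-1)^6*17=17
(-1)^7*55=-55
(-1)^8*39=39
chi=8


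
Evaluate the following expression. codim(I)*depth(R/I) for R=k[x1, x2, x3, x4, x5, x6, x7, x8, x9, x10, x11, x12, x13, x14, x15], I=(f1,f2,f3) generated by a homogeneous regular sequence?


codim=3, depth=dim(R/I)=15-3=12
Product=3*12=36


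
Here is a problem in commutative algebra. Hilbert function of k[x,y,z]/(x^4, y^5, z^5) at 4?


Need i<4, j<5, k<5 with i+j+k=4.
For each i, j ranges over max(0,4-i-4)..min(4,4-i):
  i=0: j in [0,4] -> 5
  i=1: j in [0,3] -> 4
  i=2: j in [0,2] -> 3
  i=3: j in [0,1] -> 2
H(4) = 5+4+3+2 = 14


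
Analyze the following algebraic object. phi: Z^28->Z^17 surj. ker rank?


rank(ker) = 28-17 = 11


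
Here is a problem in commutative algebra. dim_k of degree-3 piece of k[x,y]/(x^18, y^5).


k[x,y], I = (x^18, y^5), d = 3
Need i < 18 and d-i < 5.
Range: 0 <= i <= 3.
H(3) = 4


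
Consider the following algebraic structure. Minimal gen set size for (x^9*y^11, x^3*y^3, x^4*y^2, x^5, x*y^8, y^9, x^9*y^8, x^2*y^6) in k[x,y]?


Remove redundant (divisible by others).
x^9*y^8 redundant.
x^9*y^11 redundant.
Min: x^5, x^4*y^2, x^3*y^3, x^2*y^6, x*y^8, y^9
Count=6


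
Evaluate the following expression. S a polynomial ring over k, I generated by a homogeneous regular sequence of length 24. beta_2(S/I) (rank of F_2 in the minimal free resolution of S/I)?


Regular sequence => Koszul complex is the minimal free resolution.
Syz_1 minimally generated by Koszul relations f_i*e_j - f_j*e_i (i<j): mu(Syz_1) = beta_2 = C(m,2) = m(m-1)/2
m=24
24*23/2 = 276


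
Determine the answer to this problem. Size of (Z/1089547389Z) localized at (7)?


7-primary part: 1089547389=7^9*27
Size=7^9=40353607


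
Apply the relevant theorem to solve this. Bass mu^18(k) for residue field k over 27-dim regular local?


C(n,i)=C(27,18)=4686825


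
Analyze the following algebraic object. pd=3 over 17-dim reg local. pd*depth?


pd+depth=17
depth=17-3=14
pd*depth=3*14=42


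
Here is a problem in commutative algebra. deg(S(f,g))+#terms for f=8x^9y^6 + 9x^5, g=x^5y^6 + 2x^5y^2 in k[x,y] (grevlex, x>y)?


LT(f)=8x^9y^6, LT(g)=x^5y^6
lcm(LM)=x^9y^6
S(f,g) (scaled by 8 to clear denominators) = 1*f - 8x^4*g = -16x^9y^2 + 9x^5
2 terms, deg 11.
11+2=13


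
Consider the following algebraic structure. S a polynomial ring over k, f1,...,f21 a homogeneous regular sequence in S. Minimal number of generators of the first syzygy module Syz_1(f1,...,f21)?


Regular sequence => Koszul complex is the minimal free resolution.
Syz_1 minimally generated by Koszul relations f_i*e_j - f_j*e_i (i<j): mu(Syz_1) = beta_2 = C(m,2) = m(m-1)/2
m=21
21*20/2 = 210


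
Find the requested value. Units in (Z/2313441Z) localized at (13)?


Local ring = Z/28561Z.
phi(28561) = 13^3*(13-1) = 26364


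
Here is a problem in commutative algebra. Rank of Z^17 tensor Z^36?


rank(M(x)N) = rank(M)*rank(N)
17*36 = 612


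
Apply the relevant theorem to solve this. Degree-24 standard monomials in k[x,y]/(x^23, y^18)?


k[x,y], I = (x^23, y^18), d = 24
Need i < 23 and d-i < 18.
Range: 7 <= i <= 22.
H(24) = 16


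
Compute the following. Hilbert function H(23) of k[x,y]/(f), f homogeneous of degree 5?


H(t)=d for t>=d-1.
d=5, t=23
H(23)=5


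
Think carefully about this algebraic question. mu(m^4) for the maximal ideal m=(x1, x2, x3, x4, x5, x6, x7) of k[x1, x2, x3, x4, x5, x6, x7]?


Graded Nakayama: mu(m^d) = dim_k (m^d/m^(d+1)) = #degree-4 monomials in 7 vars
C(n+d-1,d)=C(10,4)=210
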